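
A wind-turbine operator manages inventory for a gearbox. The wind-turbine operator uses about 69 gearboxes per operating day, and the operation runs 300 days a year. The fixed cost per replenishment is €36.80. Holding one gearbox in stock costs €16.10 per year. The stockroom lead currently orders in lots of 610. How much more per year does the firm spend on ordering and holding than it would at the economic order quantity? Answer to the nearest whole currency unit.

Extra cost ≈ €1,207 per year

Annual demand D = 69 × 300 = 20,700.
EOQ = √(2DS/H) = √(2 × 20,700 × 36.8 / 16.1) ≈ 307.62.
Cost at Q* = (D/Q*)S + (Q*/2)H = √(2DSH) ≈ €4,952.64.
Cost at Q = 610: (20,700/610)×36.8 + (610/2)×16.1 = €1,248.79 + €4,910.50 = €6,159.29.
Excess = €6,159.29 − €4,952.64 = €1,206.64.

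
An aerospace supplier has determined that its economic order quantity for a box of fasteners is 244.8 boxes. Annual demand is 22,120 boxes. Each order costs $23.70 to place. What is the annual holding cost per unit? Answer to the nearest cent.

Invert the EOQ relation Q*² = 2DS/H.
From Q* = √(2DS/H): H = 2DS / Q*² = 2 × 22,120 × 23.7 / 244.8² = 17.4961.

H ≈ $17.50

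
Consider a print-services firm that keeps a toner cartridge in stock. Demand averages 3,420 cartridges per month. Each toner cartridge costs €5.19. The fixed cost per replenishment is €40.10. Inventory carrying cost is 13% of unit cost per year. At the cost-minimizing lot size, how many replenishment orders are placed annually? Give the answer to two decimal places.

Annual demand D = 3,420 × 12 = 41,040.
Holding cost H = 0.13 × €5.19 = €0.6747 per unit per year.
The optimal lot size = √(2DS/H) = √(2 × 41,040 × 40.1 / 0.6747) ≈ 2208.69.
Orders per year = D / Q* = 41,040 / 2208.69 ≈ 18.581.

N ≈ 18.58 orders per year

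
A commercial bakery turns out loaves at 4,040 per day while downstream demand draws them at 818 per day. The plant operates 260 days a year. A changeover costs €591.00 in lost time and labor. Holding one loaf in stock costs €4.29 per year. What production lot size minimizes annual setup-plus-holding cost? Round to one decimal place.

Q* ≈ 8,571.8 loaves

Annual demand D = 818 × 260 = 212,680.
Production build-up factor (1 − d/p) = 1 − 818/4,040 = 0.7975.
Q* = √(2DS / (H(1 − d/p))) = √(2 × 212,680 × 591 / (4.29 × 0.7975)).
= √(251,387,760 / 3.4214) ≈ 8571.786.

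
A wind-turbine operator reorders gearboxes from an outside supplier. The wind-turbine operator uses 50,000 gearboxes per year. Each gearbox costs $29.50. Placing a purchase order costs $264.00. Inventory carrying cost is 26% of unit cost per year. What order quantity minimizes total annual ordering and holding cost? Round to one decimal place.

Holding cost H = 0.26 × $29.50 = $7.6700 per unit per year.
EOQ = √(2DS / H) = √(2 × 50,000 × 264 / 7.67).
= √(26,400,000 / 7.67) = √3,441,981.7471 ≈ 1855.258.

Q* ≈ 1,855.3 gearboxes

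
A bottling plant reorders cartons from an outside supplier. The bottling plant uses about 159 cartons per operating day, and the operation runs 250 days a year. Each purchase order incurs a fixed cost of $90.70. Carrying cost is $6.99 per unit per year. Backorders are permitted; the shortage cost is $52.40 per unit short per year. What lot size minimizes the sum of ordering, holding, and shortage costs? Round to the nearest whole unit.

Q* ≈ 1,081 cartons

Annual demand D = 159 × 250 = 39,750.
With planned backorders, Q* = √(2DS/H) · √((H+B)/B).
√(2DS/H) = √(2 × 39,750 × 90.7 / 6.99) = 1015.661.
√((H+B)/B) = √((6.99+52.4)/52.4) = 1.0646.
Q* ≈ 1081.284.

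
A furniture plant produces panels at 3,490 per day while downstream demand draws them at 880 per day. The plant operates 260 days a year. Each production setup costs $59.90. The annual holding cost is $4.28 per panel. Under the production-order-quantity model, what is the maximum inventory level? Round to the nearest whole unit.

Annual demand D = 880 × 260 = 228,800.
Production build-up factor (1 − d/p) = 1 − 880/3,490 = 0.7479.
Q* = √(2DS / (H(1 − d/p))) = √(2 × 228,800 × 59.9 / (4.28 × 0.7479)).
= √(27,410,240 / 3.2008) ≈ 2926.355.
Maximum inventory = Q*(1 − d/p) = 2926.355 × 0.7479 ≈ 2188.477.

I_max ≈ 2,188 panels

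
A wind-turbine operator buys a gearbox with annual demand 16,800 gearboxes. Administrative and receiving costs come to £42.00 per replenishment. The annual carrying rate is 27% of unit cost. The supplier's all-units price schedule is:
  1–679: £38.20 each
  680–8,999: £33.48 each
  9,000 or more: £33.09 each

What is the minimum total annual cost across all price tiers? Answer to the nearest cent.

Holding cost per unit per year at price C is H = 0.27·C.
Candidates are each tier's EOQ (if it falls in that tier) and each price-break quantity.
EOQ at £38.20 = 369.9 (feasible in tier 1): TC = 16,800×£38.20 + (16,800/369.9)×42 + (369.9/2)×0.27×£38.20 = £645,575.12.
EOQ at £33.48 = 395.1 < 680, so use break Q=680: TC = 16,800×£33.48 + (16,800/680.0)×42 + (680.0/2)×0.27×£33.48 = £566,575.11.
EOQ at £33.09 = 397.4 < 9000, so use break Q=9000: TC = 16,800×£33.09 + (16,800/9000.0)×42 + (9000.0/2)×0.27×£33.09 = £596,194.75.
Lowest total cost among the candidates is at Q = 680.0.

TC* ≈ £566,575.11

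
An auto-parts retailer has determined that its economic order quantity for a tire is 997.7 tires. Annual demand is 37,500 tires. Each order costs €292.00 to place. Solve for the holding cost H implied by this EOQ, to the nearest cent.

H ≈ €22.00

Squaring Q* = √(2DS/H) gives Q*² = 2DS/H.
From Q* = √(2DS/H): H = 2DS / Q*² = 2 × 37,500 × 292 / 997.7² = 22.0011.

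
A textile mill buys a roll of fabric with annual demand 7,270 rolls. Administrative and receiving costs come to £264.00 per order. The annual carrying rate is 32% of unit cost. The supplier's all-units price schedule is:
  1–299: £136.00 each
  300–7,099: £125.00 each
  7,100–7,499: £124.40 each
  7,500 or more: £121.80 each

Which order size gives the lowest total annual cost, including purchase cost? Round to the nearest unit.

Holding cost per unit per year at price C is H = 0.32·C.
Candidates are each tier's EOQ (if it falls in that tier) and each price-break quantity.
EOQ at £136.00 = 297.0 (feasible in tier 1): TC = 7,270×£136.00 + (7,270/297.0)×264 + (297.0/2)×0.32×£136.00 = £1,001,644.94.
EOQ at £125.00 = 309.8 (feasible in tier 2): TC = 7,270×£125.00 + (7,270/309.8)×264 + (309.8/2)×0.32×£125.00 = £921,141.22.
EOQ at £124.40 = 310.5 < 7100, so use break Q=7100: TC = 7,270×£124.40 + (7,270/7100.0)×264 + (7100.0/2)×0.32×£124.40 = £1,045,976.72.
EOQ at £121.80 = 313.8 < 7500, so use break Q=7500: TC = 7,270×£121.80 + (7,270/7500.0)×264 + (7500.0/2)×0.32×£121.80 = £1,031,901.90.
Lowest total cost is £921,141.22 at Q = 309.8.

Q* ≈ 310 rolls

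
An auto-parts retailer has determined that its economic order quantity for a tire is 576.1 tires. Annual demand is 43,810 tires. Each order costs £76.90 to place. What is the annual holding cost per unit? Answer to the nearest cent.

H ≈ £20.30

Invert the EOQ relation Q*² = 2DS/H.
From Q* = √(2DS/H): H = 2DS / Q*² = 2 × 43,810 × 76.9 / 576.1² = 20.3018.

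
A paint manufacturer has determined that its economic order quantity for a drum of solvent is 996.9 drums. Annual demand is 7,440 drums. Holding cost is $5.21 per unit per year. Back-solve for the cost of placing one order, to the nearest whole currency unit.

S ≈ $348

Squaring Q* = √(2DS/H) gives Q*² = 2DS/H.
From Q* = √(2DS/H): S = Q*²H / (2D) = 996.9² × 5.21 / (2 × 7,440) = 347.9669.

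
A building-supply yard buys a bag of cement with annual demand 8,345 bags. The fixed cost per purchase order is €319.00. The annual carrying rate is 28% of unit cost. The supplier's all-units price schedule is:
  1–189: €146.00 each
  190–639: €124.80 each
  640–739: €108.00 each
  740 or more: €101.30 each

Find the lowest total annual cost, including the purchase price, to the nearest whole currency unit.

Holding cost per unit per year at price C is H = 0.28·C.
For each price level, check whether its EOQ is feasible; otherwise the best quantity at that price is the breakpoint.
Tier 1 (€146.00): EOQ = 360.9 exceeds tier's upper bound 189, so this tier is dominated.
EOQ at €124.80 = 390.3 (feasible in tier 2): TC = 8,345×€124.80 + (8,345/390.3)×319 + (390.3/2)×0.28×€124.80 = €1,055,095.86.
EOQ at €108.00 = 419.6 < 640, so use break Q=640: TC = 8,345×€108.00 + (8,345/640.0)×319 + (640.0/2)×0.28×€108.00 = €915,096.26.
EOQ at €101.30 = 433.3 < 740, so use break Q=740: TC = 8,345×€101.30 + (8,345/740.0)×319 + (740.0/2)×0.28×€101.30 = €859,440.55.
Lowest total cost among the candidates is at Q = 740.0.

TC* ≈ €859,441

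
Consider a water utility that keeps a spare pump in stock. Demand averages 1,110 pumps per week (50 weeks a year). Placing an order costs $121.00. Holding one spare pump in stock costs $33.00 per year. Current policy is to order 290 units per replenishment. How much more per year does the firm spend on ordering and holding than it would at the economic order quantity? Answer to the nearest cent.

Annual demand D = 1,110 × 50 = 55,500.
EOQ = √(2DS/H) = √(2 × 55,500 × 121 / 33) ≈ 637.97.
Cost at Q* = (D/Q*)S + (Q*/2)H = √(2DSH) ≈ $21,052.86.
Cost at Q = 290: (55,500/290)×121 + (290/2)×33 = $23,156.90 + $4,785.00 = $27,941.90.
Excess = $27,941.90 − $21,052.86 = $6,889.03.

Extra cost ≈ $6,889.03 per year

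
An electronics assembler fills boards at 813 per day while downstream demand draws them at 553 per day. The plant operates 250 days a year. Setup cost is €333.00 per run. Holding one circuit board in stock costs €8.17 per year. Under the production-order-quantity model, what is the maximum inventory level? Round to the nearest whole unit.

Annual demand D = 553 × 250 = 138,250.
Production build-up factor (1 − d/p) = 1 − 553/813 = 0.3198.
Q* = √(2DS / (H(1 − d/p))) = √(2 × 138,250 × 333 / (8.17 × 0.3198)).
= √(92,074,500 / 2.6128) ≈ 5936.319.
Maximum inventory = Q*(1 − d/p) = 5936.319 × 0.3198 ≈ 1898.454.

I_max ≈ 1,898 boards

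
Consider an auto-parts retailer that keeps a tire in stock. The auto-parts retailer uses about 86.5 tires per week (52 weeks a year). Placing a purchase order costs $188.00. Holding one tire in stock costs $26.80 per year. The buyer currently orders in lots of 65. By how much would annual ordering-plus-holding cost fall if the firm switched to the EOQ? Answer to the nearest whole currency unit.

Extra cost ≈ $7,148 per year

Annual demand D = 86.5 × 52 = 4,498.
EOQ = √(2DS/H) = √(2 × 4,498 × 188 / 26.8) ≈ 251.21.
Cost at Q* = (D/Q*)S + (Q*/2)H = √(2DSH) ≈ $6,732.42.
Cost at Q = 65: (4,498/65)×188 + (65/2)×26.8 = $13,009.60 + $871.00 = $13,880.60.
Excess = $13,880.60 − $6,732.42 = $7,148.18.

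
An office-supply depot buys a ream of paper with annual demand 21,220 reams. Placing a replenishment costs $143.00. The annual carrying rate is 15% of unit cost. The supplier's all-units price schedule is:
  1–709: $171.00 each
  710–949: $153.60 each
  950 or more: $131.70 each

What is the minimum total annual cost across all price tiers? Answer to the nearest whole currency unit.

Holding cost per unit per year at price C is H = 0.15·C.
Evaluate total cost at each tier's feasible EOQ or, if the EOQ is below the tier, at the tier's minimum quantity.
EOQ at $171.00 = 486.4 (feasible in tier 1): TC = 21,220×$171.00 + (21,220/486.4)×143 + (486.4/2)×0.15×$171.00 = $3,641,096.69.
EOQ at $153.60 = 513.2 < 710, so use break Q=710: TC = 21,220×$153.60 + (21,220/710.0)×143 + (710.0/2)×0.15×$153.60 = $3,271,845.09.
EOQ at $131.70 = 554.3 < 950, so use break Q=950: TC = 21,220×$131.70 + (21,220/950.0)×143 + (950.0/2)×0.15×$131.70 = $2,807,251.79.
Lowest total cost among the candidates is at Q = 950.0.

TC* ≈ $2,807,252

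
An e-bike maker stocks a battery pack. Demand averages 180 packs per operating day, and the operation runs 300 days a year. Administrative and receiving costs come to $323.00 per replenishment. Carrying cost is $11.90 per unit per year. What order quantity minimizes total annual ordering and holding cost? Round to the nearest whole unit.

Q* ≈ 1,712 packs

Annual demand D = 180 × 300 = 54,000.
EOQ = √(2DS / H) = √(2 × 54,000 × 323 / 11.9).
= √(34,884,000 / 11.9) = √2,931,428.5714 ≈ 1712.142.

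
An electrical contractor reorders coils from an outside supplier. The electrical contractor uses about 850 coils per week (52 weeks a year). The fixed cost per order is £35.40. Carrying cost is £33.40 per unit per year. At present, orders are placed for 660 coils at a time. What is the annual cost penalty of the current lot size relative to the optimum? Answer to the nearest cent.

Annual demand D = 850 × 52 = 44,200.
EOQ = √(2DS/H) = √(2 × 44,200 × 35.4 / 33.4) ≈ 306.09.
Cost at Q* = (D/Q*)S + (Q*/2)H = √(2DSH) ≈ £10,223.53.
Cost at Q = 660: (44,200/660)×35.4 + (660/2)×33.4 = £2,370.73 + £11,022.00 = £13,392.73.
Excess = £13,392.73 − £10,223.53 = £3,169.19.

Extra cost ≈ £3,169.19 per year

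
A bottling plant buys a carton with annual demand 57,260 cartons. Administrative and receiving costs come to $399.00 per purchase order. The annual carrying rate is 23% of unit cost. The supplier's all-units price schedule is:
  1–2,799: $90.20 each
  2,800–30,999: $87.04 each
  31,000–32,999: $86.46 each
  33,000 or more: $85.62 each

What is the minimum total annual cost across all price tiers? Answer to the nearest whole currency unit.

TC* ≈ $5,020,097

Holding cost per unit per year at price C is H = 0.23·C.
Evaluate total cost at each tier's feasible EOQ or, if the EOQ is below the tier, at the tier's minimum quantity.
EOQ at $90.20 = 1484.1 (feasible in tier 1): TC = 57,260×$90.20 + (57,260/1484.1)×399 + (1484.1/2)×0.23×$90.20 = $5,195,640.91.
EOQ at $87.04 = 1510.8 < 2800, so use break Q=2800: TC = 57,260×$87.04 + (57,260/2800.0)×399 + (2800.0/2)×0.23×$87.04 = $5,020,096.83.
EOQ at $86.46 = 1515.8 < 31000, so use break Q=31000: TC = 57,260×$86.46 + (57,260/31000.0)×399 + (31000.0/2)×0.23×$86.46 = $5,259,666.49.
EOQ at $85.62 = 1523.3 < 33000, so use break Q=33000: TC = 57,260×$85.62 + (57,260/33000.0)×399 + (33000.0/2)×0.23×$85.62 = $5,228,221.43.
Lowest total cost among the candidates is at Q = 2800.0.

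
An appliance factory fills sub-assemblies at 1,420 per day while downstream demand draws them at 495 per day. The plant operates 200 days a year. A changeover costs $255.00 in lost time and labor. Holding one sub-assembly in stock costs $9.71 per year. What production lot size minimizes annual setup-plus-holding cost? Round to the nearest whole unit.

Q* ≈ 2,825 sub-assemblies

Annual demand D = 495 × 200 = 99,000.
Production build-up factor (1 − d/p) = 1 − 495/1,420 = 0.6514.
Q* = √(2DS / (H(1 − d/p))) = √(2 × 99,000 × 255 / (9.71 × 0.6514)).
= √(50,490,000 / 6.3252) ≈ 2825.312.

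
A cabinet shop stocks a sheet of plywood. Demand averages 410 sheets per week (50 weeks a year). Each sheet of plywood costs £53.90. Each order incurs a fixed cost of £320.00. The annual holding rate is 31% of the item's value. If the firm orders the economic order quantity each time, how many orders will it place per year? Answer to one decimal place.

Annual demand D = 410 × 50 = 20,500.
Holding cost H = 0.31 × £53.90 = £16.7090 per unit per year.
EOQ = √(2DS/H) = √(2 × 20,500 × 320 / 16.709) ≈ 886.12.
Orders per year = D / Q* = 20,500 / 886.12 ≈ 23.135.

N ≈ 23.1 orders per year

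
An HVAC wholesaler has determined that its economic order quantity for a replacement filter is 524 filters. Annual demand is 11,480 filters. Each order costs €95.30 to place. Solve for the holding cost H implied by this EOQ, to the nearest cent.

Invert the EOQ relation Q*² = 2DS/H.
From Q* = √(2DS/H): H = 2DS / Q*² = 2 × 11,480 × 95.3 / 524² = 7.9690.

H ≈ €7.97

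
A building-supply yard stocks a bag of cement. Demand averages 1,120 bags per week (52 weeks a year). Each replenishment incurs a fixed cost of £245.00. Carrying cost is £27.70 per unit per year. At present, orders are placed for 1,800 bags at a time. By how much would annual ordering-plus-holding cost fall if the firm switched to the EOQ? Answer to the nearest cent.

Extra cost ≈ £4,741.43 per year

Annual demand D = 1,120 × 52 = 58,240.
EOQ = √(2DS/H) = √(2 × 58,240 × 245 / 27.7) ≈ 1015.01.
Cost at Q* = (D/Q*)S + (Q*/2)H = √(2DSH) ≈ £28,115.68.
Cost at Q = 1,800: (58,240/1,800)×245 + (1,800/2)×27.7 = £7,927.11 + £24,930.00 = £32,857.11.
Excess = £32,857.11 − £28,115.68 = £4,741.43.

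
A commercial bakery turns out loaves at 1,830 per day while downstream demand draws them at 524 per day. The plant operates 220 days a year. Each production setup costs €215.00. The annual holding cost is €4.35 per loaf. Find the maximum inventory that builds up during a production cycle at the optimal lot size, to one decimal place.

I_max ≈ 2,851.8 loaves

Annual demand D = 524 × 220 = 115,280.
Production build-up factor (1 − d/p) = 1 − 524/1,830 = 0.7137.
Q* = √(2DS / (H(1 − d/p))) = √(2 × 115,280 × 215 / (4.35 × 0.7137)).
= √(49,570,400 / 3.1044) ≈ 3995.955.
Maximum inventory = Q*(1 − d/p) = 3995.955 × 0.7137 ≈ 2851.758.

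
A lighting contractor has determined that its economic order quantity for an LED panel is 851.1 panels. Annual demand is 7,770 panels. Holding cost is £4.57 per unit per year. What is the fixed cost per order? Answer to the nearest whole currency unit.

Squaring Q* = √(2DS/H) gives Q*² = 2DS/H.
From Q* = √(2DS/H): S = Q*²H / (2D) = 851.1² × 4.57 / (2 × 7,770) = 213.0229.

S ≈ £213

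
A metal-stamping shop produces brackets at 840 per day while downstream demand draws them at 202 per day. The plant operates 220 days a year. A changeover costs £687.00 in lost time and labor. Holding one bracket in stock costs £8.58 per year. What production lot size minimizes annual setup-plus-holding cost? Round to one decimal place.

Q* ≈ 3,061.0 brackets

Annual demand D = 202 × 220 = 44,440.
Production build-up factor (1 − d/p) = 1 − 202/840 = 0.7595.
Q* = √(2DS / (H(1 − d/p))) = √(2 × 44,440 × 687 / (8.58 × 0.7595)).
= √(61,060,560 / 6.5167) ≈ 3061.019.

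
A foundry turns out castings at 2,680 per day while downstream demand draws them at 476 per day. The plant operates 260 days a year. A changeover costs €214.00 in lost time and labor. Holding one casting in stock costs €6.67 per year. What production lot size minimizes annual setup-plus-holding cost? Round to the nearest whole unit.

Q* ≈ 3,107 castings

Annual demand D = 476 × 260 = 123,760.
Production build-up factor (1 − d/p) = 1 − 476/2,680 = 0.8224.
Q* = √(2DS / (H(1 − d/p))) = √(2 × 123,760 × 214 / (6.67 × 0.8224)).
= √(52,969,280 / 5.4853) ≈ 3107.497.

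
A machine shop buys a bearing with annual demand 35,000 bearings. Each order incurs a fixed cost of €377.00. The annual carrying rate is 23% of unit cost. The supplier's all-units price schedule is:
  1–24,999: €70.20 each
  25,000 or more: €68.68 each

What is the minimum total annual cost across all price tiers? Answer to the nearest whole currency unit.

TC* ≈ €2,477,642

Holding cost per unit per year at price C is H = 0.23·C.
For each price level, check whether its EOQ is feasible; otherwise the best quantity at that price is the breakpoint.
EOQ at €70.20 = 1278.5 (feasible in tier 1): TC = 35,000×€70.20 + (35,000/1278.5)×377 + (1278.5/2)×0.23×€70.20 = €2,477,642.02.
EOQ at €68.68 = 1292.5 < 25000, so use break Q=25000: TC = 35,000×€68.68 + (35,000/25000.0)×377 + (25000.0/2)×0.23×€68.68 = €2,601,782.80.
Lowest total cost among the candidates is at Q = 1278.5.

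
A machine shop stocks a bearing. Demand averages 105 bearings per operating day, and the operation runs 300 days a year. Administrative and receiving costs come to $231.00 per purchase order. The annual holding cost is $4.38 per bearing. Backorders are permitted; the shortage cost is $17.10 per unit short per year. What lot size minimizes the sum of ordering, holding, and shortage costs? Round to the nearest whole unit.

Annual demand D = 105 × 300 = 31,500.
With planned backorders, Q* = √(2DS/H) · √((H+B)/B).
√(2DS/H) = √(2 × 31,500 × 231 / 4.38) = 1822.801.
√((H+B)/B) = √((4.38+17.1)/17.1) = 1.1208.
Q* ≈ 2042.953.

Q* ≈ 2,043 bearings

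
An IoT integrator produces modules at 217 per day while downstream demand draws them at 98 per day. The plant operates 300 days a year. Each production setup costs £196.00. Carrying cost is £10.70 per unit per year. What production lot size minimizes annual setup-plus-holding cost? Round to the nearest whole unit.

Q* ≈ 1,401 modules

Annual demand D = 98 × 300 = 29,400.
Production build-up factor (1 − d/p) = 1 − 98/217 = 0.5484.
Q* = √(2DS / (H(1 − d/p))) = √(2 × 29,400 × 196 / (10.7 × 0.5484)).
= √(11,524,800 / 5.8677) ≈ 1401.462.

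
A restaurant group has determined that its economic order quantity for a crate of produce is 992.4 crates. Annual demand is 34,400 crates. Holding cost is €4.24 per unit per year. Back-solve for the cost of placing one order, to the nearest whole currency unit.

S ≈ €61

Invert the EOQ relation Q*² = 2DS/H.
From Q* = √(2DS/H): S = Q*²H / (2D) = 992.4² × 4.24 / (2 × 34,400) = 60.6947.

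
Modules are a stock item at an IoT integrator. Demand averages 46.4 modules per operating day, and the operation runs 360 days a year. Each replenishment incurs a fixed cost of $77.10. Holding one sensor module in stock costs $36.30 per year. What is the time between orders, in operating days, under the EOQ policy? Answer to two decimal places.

Annual demand D = 46.4 × 360 = 16,704.
EOQ = √(2DS/H) = √(2 × 16,704 × 77.1 / 36.3) ≈ 266.38.
Cycle time = Q*/D × 360 = 266.38 / 16,704 × 360 ≈ 5.741 days.

T ≈ 5.74 days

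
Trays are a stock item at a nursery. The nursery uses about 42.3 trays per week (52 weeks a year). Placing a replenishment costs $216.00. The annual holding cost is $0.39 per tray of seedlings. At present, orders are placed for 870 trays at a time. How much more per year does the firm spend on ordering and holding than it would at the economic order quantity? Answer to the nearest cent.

Extra cost ≈ $107.00 per year

Annual demand D = 42.3 × 52 = 2,199.6.
EOQ = √(2DS/H) = √(2 × 2,199.6 × 216 / 0.39) ≈ 1560.92.
Cost at Q* = (D/Q*)S + (Q*/2)H = √(2DSH) ≈ $608.76.
Cost at Q = 870: (2,199.6/870)×216 + (870/2)×0.39 = $546.11 + $169.65 = $715.76.
Excess = $715.76 − $608.76 = $107.00.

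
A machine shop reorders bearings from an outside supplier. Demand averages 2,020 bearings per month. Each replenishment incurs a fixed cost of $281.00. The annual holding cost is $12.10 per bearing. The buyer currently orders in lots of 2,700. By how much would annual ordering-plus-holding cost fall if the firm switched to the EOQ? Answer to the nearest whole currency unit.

Annual demand D = 2,020 × 12 = 24,240.
EOQ = √(2DS/H) = √(2 × 24,240 × 281 / 12.1) ≈ 1061.06.
Cost at Q* = (D/Q*)S + (Q*/2)H = √(2DSH) ≈ $12,838.88.
Cost at Q = 2,700: (24,240/2,700)×281 + (2,700/2)×12.1 = $2,522.76 + $16,335.00 = $18,857.76.
Excess = $18,857.76 − $12,838.88 = $6,018.88.

Extra cost ≈ $6,019 per year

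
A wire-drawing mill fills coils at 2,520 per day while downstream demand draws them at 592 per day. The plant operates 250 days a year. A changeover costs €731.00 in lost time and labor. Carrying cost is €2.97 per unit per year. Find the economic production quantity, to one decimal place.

Q* ≈ 9,758.3 coils

Annual demand D = 592 × 250 = 148,000.
Production build-up factor (1 − d/p) = 1 − 592/2,520 = 0.7651.
Q* = √(2DS / (H(1 − d/p))) = √(2 × 148,000 × 731 / (2.97 × 0.7651)).
= √(216,376,000 / 2.2723) ≈ 9758.275.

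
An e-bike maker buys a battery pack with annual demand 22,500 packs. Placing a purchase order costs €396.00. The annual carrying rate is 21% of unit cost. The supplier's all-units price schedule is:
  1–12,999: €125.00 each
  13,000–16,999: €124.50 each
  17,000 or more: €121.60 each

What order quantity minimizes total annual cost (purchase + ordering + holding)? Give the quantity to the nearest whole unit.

Holding cost per unit per year at price C is H = 0.21·C.
Candidates are each tier's EOQ (if it falls in that tier) and each price-break quantity.
EOQ at €125.00 = 823.9 (feasible in tier 1): TC = 22,500×€125.00 + (22,500/823.9)×396 + (823.9/2)×0.21×€125.00 = €2,834,128.11.
EOQ at €124.50 = 825.6 < 13000, so use break Q=13000: TC = 22,500×€124.50 + (22,500/13000.0)×396 + (13000.0/2)×0.21×€124.50 = €2,971,877.88.
EOQ at €121.60 = 835.4 < 17000, so use break Q=17000: TC = 22,500×€121.60 + (22,500/17000.0)×396 + (17000.0/2)×0.21×€121.60 = €2,953,580.12.
Lowest total cost is €2,834,128.11 at Q = 823.9.

Q* ≈ 824 packs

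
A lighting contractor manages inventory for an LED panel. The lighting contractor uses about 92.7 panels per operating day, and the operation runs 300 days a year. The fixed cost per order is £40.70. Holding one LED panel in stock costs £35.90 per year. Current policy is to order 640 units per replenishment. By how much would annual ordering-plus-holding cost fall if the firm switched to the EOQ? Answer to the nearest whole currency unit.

Annual demand D = 92.7 × 300 = 27,810.
EOQ = √(2DS/H) = √(2 × 27,810 × 40.7 / 35.9) ≈ 251.11.
Cost at Q* = (D/Q*)S + (Q*/2)H = √(2DSH) ≈ £9,014.88.
Cost at Q = 640: (27,810/640)×40.7 + (640/2)×35.9 = £1,768.54 + £11,488.00 = £13,256.54.
Excess = £13,256.54 − £9,014.88 = £4,241.66.

Extra cost ≈ £4,242 per year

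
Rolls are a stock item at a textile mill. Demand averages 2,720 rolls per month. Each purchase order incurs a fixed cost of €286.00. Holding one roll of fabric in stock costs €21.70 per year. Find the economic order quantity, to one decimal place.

Q* ≈ 927.6 rolls

Annual demand D = 2,720 × 12 = 32,640.
EOQ = √(2DS / H) = √(2 × 32,640 × 286 / 21.7).
= √(18,670,080 / 21.7) = √860,372.3502 ≈ 927.563.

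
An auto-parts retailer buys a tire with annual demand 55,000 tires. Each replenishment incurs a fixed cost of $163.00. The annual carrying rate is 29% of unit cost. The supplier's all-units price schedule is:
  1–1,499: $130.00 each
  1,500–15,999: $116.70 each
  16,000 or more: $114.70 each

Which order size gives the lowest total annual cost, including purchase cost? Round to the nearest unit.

Holding cost per unit per year at price C is H = 0.29·C.
Candidates are each tier's EOQ (if it falls in that tier) and each price-break quantity.
EOQ at $130.00 = 689.6 (feasible in tier 1): TC = 55,000×$130.00 + (55,000/689.6)×163 + (689.6/2)×0.29×$130.00 = $7,175,999.25.
EOQ at $116.70 = 727.9 < 1500, so use break Q=1500: TC = 55,000×$116.70 + (55,000/1500.0)×163 + (1500.0/2)×0.29×$116.70 = $6,449,858.92.
EOQ at $114.70 = 734.2 < 16000, so use break Q=16000: TC = 55,000×$114.70 + (55,000/16000.0)×163 + (16000.0/2)×0.29×$114.70 = $6,575,164.31.
Lowest total cost is $6,449,858.92 at Q = 1500.0.

Q* ≈ 1,500 tires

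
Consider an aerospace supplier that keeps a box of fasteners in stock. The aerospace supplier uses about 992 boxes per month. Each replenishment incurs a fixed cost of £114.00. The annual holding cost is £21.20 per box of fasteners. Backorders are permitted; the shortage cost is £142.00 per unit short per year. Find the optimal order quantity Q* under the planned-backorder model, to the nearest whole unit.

Q* ≈ 384 boxes

Annual demand D = 992 × 12 = 11,904.
With planned backorders, Q* = √(2DS/H) · √((H+B)/B).
√(2DS/H) = √(2 × 11,904 × 114 / 21.2) = 357.805.
√((H+B)/B) = √((21.2+142)/142) = 1.0721.
Q* ≈ 383.585.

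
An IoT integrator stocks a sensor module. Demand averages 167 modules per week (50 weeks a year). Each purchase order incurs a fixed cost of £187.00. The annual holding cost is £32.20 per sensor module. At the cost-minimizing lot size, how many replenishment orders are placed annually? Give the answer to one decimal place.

N ≈ 26.8 orders per year

Annual demand D = 167 × 50 = 8,350.
The optimal lot size = √(2DS/H) = √(2 × 8,350 × 187 / 32.2) ≈ 311.42.
Orders per year = D / Q* = 8,350 / 311.42 ≈ 26.812.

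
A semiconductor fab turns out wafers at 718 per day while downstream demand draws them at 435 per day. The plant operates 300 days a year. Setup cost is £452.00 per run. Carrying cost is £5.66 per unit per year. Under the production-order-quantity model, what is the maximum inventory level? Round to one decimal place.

Annual demand D = 435 × 300 = 130,500.
Production build-up factor (1 − d/p) = 1 − 435/718 = 0.3942.
Q* = √(2DS / (H(1 − d/p))) = √(2 × 130,500 × 452 / (5.66 × 0.3942)).
= √(117,972,000 / 2.2309) ≈ 7271.940.
Maximum inventory = Q*(1 − d/p) = 7271.940 × 0.3942 ≈ 2866.238.

I_max ≈ 2,866.2 wafers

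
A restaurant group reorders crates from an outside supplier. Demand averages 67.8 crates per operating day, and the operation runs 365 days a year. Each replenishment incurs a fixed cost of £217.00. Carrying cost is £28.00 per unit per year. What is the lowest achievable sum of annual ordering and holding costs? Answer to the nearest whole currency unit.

TC* ≈ £17,341

Annual demand D = 67.8 × 365 = 24,747.
EOQ = √(2DS/H) = √(2 × 24,747 × 217 / 28) ≈ 619.34.
At the optimum the two cost components are equal, so total cost = 2·(Q*/2)H = Q*·H.
Minimum total = √(2DSH) = √(2 × 24,747 × 217 × 28) ≈ 17341.440.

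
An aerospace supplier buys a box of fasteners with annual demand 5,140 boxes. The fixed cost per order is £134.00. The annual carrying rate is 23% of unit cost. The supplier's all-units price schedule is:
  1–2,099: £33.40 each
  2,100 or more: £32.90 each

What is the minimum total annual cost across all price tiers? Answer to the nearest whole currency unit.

Holding cost per unit per year at price C is H = 0.23·C.
Evaluate total cost at each tier's feasible EOQ or, if the EOQ is below the tier, at the tier's minimum quantity.
EOQ at £33.40 = 423.5 (feasible in tier 1): TC = 5,140×£33.40 + (5,140/423.5)×134 + (423.5/2)×0.23×£33.40 = £174,929.02.
EOQ at £32.90 = 426.7 < 2100, so use break Q=2100: TC = 5,140×£32.90 + (5,140/2100.0)×134 + (2100.0/2)×0.23×£32.90 = £177,379.33.
Lowest total cost among the candidates is at Q = 423.5.

TC* ≈ £174,929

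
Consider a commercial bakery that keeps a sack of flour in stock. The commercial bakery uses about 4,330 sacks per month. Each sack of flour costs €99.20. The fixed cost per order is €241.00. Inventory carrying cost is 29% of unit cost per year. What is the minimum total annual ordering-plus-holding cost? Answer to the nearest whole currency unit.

TC* ≈ €26,842

Annual demand D = 4,330 × 12 = 51,960.
Holding cost H = 0.29 × €99.20 = €28.7680 per unit per year.
The optimal lot size = √(2DS/H) = √(2 × 51,960 × 241 / 28.768) ≈ 933.05.
At Q*, ordering cost (D/Q*)S equals holding cost (Q*/2)H, each = √(DSH/2).
Minimum total = √(2DSH) = √(2 × 51,960 × 241 × 28.768) ≈ 26841.880.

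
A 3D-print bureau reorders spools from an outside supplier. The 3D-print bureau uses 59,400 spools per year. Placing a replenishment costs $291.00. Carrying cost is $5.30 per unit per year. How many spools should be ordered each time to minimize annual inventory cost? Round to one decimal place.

EOQ = √(2DS / H) = √(2 × 59,400 × 291 / 5.3).
= √(34,570,800 / 5.3) = √6,522,792.4528 ≈ 2553.976.

Q* ≈ 2,554.0 spools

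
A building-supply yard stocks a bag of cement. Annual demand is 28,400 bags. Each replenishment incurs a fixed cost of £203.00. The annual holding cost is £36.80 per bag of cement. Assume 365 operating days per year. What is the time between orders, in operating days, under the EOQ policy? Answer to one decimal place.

EOQ = √(2DS/H) = √(2 × 28,400 × 203 / 36.8) ≈ 559.76.
Cycle time = Q*/D × 365 = 559.76 / 28,400 × 365 ≈ 7.194 days.

T ≈ 7.2 days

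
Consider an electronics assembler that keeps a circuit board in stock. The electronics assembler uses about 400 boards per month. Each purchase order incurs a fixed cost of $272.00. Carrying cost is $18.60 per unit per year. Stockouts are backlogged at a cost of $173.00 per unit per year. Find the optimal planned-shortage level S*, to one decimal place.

S* ≈ 38.3 boards

Annual demand D = 400 × 12 = 4,800.
With planned backorders, Q* = √(2DS/H) · √((H+B)/B).
√(2DS/H) = √(2 × 4,800 × 272 / 18.6) = 374.683.
√((H+B)/B) = √((18.6+173)/173) = 1.0524.
Q* ≈ 394.310.
S* = Q* · H/(H+B) = 394.310 × 18.6/191.6 ≈ 38.279.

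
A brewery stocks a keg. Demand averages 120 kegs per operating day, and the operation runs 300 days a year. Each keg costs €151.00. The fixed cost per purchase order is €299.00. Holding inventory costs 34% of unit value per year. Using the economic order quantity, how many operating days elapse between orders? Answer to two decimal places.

Annual demand D = 120 × 300 = 36,000.
Holding cost H = 0.34 × €151.00 = €51.3400 per unit per year.
EOQ = √(2DS/H) = √(2 × 36,000 × 299 / 51.34) ≈ 647.55.
Cycle time = Q*/D × 300 = 647.55 / 36,000 × 300 ≈ 5.396 days.

T ≈ 5.40 days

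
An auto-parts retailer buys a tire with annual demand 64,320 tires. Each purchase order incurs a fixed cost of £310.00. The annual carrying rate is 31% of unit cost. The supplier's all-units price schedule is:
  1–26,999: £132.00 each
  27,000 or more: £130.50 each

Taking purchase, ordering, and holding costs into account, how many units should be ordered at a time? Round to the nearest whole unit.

Q* ≈ 987 tires

Holding cost per unit per year at price C is H = 0.31·C.
Evaluate total cost at each tier's feasible EOQ or, if the EOQ is below the tier, at the tier's minimum quantity.
EOQ at £132.00 = 987.2 (feasible in tier 1): TC = 64,320×£132.00 + (64,320/987.2)×310 + (987.2/2)×0.31×£132.00 = £8,530,635.84.
EOQ at £130.50 = 992.8 < 27000, so use break Q=27000: TC = 64,320×£130.50 + (64,320/27000.0)×310 + (27000.0/2)×0.31×£130.50 = £8,940,640.99.
Lowest total cost is £8,530,635.84 at Q = 987.2.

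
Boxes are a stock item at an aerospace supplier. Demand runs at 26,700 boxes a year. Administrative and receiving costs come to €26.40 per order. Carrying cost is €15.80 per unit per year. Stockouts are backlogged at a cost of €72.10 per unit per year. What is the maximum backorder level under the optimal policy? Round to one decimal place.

With planned backorders, Q* = √(2DS/H) · √((H+B)/B).
√(2DS/H) = √(2 × 26,700 × 26.4 / 15.8) = 298.706.
√((H+B)/B) = √((15.8+72.1)/72.1) = 1.1041.
Q* ≈ 329.815.
S* = Q* · H/(H+B) = 329.815 × 15.8/87.9 ≈ 59.284.

S* ≈ 59.3 boxes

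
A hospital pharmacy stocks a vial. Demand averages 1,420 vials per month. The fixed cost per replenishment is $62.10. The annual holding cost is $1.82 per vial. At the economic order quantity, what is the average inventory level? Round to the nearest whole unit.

Annual demand D = 1,420 × 12 = 17,040.
Q* = √(2DS/H) = √(2 × 17,040 × 62.1 / 1.82) ≈ 1078.35.
Average inventory = Q*/2 ≈ 1078.35 / 2 = 539.175.

Average inventory ≈ 539 vials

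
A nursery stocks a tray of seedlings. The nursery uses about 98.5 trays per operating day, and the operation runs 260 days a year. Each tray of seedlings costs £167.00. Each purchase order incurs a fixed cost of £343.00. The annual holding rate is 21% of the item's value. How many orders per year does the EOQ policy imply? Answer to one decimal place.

N ≈ 36.2 orders per year

Annual demand D = 98.5 × 260 = 25,610.
Holding cost H = 0.21 × £167.00 = £35.0700 per unit per year.
Q* = √(2DS/H) = √(2 × 25,610 × 343 / 35.07) ≈ 707.78.
Orders per year = D / Q* = 25,610 / 707.78 ≈ 36.184.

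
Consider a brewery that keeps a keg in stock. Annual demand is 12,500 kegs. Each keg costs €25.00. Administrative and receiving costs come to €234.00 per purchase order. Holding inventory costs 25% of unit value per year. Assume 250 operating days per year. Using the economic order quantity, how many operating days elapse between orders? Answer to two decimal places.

Holding cost H = 0.25 × €25.00 = €6.2500 per unit per year.
EOQ = √(2DS/H) = √(2 × 12,500 × 234 / 6.25) ≈ 967.47.
Cycle time = Q*/D × 250 = 967.47 / 12,500 × 250 ≈ 19.349 days.

T ≈ 19.35 days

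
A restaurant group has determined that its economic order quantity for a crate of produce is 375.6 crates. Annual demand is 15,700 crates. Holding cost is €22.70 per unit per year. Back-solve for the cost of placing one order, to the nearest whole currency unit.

The basic EOQ model gives Q* = √(2DS/H); rearrange for the unknown.
From Q* = √(2DS/H): S = Q*²H / (2D) = 375.6² × 22.7 / (2 × 15,700) = 101.9876.

S ≈ €102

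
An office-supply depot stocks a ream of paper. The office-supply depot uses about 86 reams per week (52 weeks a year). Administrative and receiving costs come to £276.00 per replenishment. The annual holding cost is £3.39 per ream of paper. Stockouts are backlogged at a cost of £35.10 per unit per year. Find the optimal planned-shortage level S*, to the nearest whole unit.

S* ≈ 79 reams

Annual demand D = 86 × 52 = 4,472.
With planned backorders, Q* = √(2DS/H) · √((H+B)/B).
√(2DS/H) = √(2 × 4,472 × 276 / 3.39) = 853.337.
√((H+B)/B) = √((3.39+35.1)/35.1) = 1.0472.
Q* ≈ 893.596.
S* = Q* · H/(H+B) = 893.596 × 3.39/38.49 ≈ 78.703.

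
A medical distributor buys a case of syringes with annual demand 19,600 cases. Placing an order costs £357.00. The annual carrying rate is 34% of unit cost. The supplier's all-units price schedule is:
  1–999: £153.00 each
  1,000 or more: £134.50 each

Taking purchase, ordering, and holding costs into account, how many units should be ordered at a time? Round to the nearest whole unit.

Holding cost per unit per year at price C is H = 0.34·C.
Candidates are each tier's EOQ (if it falls in that tier) and each price-break quantity.
EOQ at £153.00 = 518.7 (feasible in tier 1): TC = 19,600×£153.00 + (19,600/518.7)×357 + (518.7/2)×0.34×£153.00 = £3,025,781.27.
EOQ at £134.50 = 553.2 < 1000, so use break Q=1000: TC = 19,600×£134.50 + (19,600/1000.0)×357 + (1000.0/2)×0.34×£134.50 = £2,666,062.20.
Lowest total cost is £2,666,062.20 at Q = 1000.0.

Q* ≈ 1,000 cases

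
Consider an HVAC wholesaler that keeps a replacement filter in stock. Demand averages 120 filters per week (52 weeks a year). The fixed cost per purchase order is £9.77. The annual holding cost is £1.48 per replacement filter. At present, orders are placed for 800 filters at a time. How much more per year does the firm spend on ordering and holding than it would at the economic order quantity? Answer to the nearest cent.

Annual demand D = 120 × 52 = 6,240.
EOQ = √(2DS/H) = √(2 × 6,240 × 9.77 / 1.48) ≈ 287.03.
Cost at Q* = (D/Q*)S + (Q*/2)H = √(2DSH) ≈ £424.80.
Cost at Q = 800: (6,240/800)×9.77 + (800/2)×1.48 = £76.21 + £592.00 = £668.21.
Excess = £668.21 − £424.80 = £243.41.

Extra cost ≈ £243.41 per year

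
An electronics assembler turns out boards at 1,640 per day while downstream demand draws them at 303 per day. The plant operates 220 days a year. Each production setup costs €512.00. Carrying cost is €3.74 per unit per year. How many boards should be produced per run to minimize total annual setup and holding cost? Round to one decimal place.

Q* ≈ 4,731.5 boards

Annual demand D = 303 × 220 = 66,660.
Production build-up factor (1 − d/p) = 1 − 303/1,640 = 0.8152.
Q* = √(2DS / (H(1 − d/p))) = √(2 × 66,660 × 512 / (3.74 × 0.8152)).
= √(68,259,840 / 3.049) ≈ 4731.546.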